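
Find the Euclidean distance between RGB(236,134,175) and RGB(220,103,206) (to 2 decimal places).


d = √[(R₁-R₂)² + (G₁-G₂)² + (B₁-B₂)²]
d = √[(236-220)² + (134-103)² + (175-206)²]
d = √[256 + 961 + 961]
d = √2178
d ≈ 46.67


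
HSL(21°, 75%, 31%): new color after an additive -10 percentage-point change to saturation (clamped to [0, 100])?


Original S = 75%
Adjustment = -10 percentage points
New S = 75 + (-10) = 65
Clamp to [0, 100] → 65
= HSL(21°, 65%, 31%)


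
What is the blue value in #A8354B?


Color: #A8354B
R = A8 = 168
G = 35 = 53
B = 4B = 75
Blue = 75


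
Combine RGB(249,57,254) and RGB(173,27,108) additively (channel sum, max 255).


Additive: each channel = min(255, C₁+C₂)
R: 249+173 = 422 → 255
G: 57+27 = 84 → 84
B: 254+108 = 362 → 255
= RGB(255, 84, 255)


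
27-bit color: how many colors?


Colors = 2^bits = 2^27
= 134,217,728 colors


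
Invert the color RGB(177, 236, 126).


Invert: (255-R, 255-G, 255-B)
R: 255-177 = 78
G: 255-236 = 19
B: 255-126 = 129
= RGB(78, 19, 129)


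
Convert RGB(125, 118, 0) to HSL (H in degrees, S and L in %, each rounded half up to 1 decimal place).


Normalize: R'=125/255≈0.4902, G'=118/255≈0.4627, B'=0/255≈0.0000
Max=125/255, Min=0/255, Δ=Max-Min=125/255
L = (Max+Min)/2 = (125+0)/510 = 125/510 = 0.24509… → L = 24.5%
L ≤ 0.5 → S = Δ/(Max+Min) = 125/(125+0) = 125/125 = 1 → S = 100.0%
(the 1/255 factors cancel in S and H, so raw channel differences can be used)
Max is R' → H = 60 × (((G-B)/Δ) mod 6) = 60 × (((118-0)/125) mod 6)
  118/125 = 0.944
  H = 60 × 0.944 = 56.64° → H = 56.6°
= HSL(56.6°, 100.0%, 24.5%)


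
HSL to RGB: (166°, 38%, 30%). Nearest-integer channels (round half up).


H=166°, S=0.38, L=0.30
C = (1-|2L-1|)×S = (1-|-0.40|)×0.38 = 0.228
H' = H/60 = 166/60 ≈ 2.7667; X = C×(1-|H' mod 2 - 1|) = 0.1748
m = L - C/2 = 0.30 - 0.114 = 0.186
Sector ⌊H'⌋ = 2 → (R',G',B') = (0.0, 0.228, 0.1748)
RGB = ((R'+m)×255, (G'+m)×255, (B'+m)×255) = (47.43, 105.57, 92.004)
Round half up → RGB(47, 106, 92)


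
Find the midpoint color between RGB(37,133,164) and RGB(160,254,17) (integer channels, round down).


Midpoint: each channel = ⌊(C₁+C₂)/2⌋
R: ⌊(37+160)/2⌋ = 98
G: ⌊(133+254)/2⌋ = 193
B: ⌊(164+17)/2⌋ = 90
= RGB(98, 193, 90)


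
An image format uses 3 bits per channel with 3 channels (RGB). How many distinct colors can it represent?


Total bits = 3 bits/channel × 3 channels = 9 bits
Distinct colors = 2^9
= 512 colors


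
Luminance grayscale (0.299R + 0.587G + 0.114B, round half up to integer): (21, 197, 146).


Gray = 0.299×R + 0.587×G + 0.114×B
Gray = 0.299×21 + 0.587×197 + 0.114×146
Gray = 6.279 + 115.639 + 16.644
Gray = 138.562 → round half up → 139
Gray = 139


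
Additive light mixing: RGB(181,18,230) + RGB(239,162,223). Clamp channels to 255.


Additive: each channel = min(255, C₁+C₂)
R: 181+239 = 420 → 255
G: 18+162 = 180 → 180
B: 230+223 = 453 → 255
= RGB(255, 180, 255)


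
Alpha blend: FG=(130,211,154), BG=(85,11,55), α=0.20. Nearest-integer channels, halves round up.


C = α×F + (1-α)×B, with 1-α = 0.80
R: 0.20×130 + 0.80×85 = 26.00 + 68.00 = 94.00 → 94
G: 0.20×211 + 0.80×11 = 42.20 + 8.80 = 51.00 → 51
B: 0.20×154 + 0.80×55 = 30.80 + 44.00 = 74.80 → 75
= RGB(94, 51, 75)


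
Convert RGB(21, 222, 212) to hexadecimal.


R = 21 → 15 (hex)
G = 222 → DE (hex)
B = 212 → D4 (hex)
Hex = #15DED4


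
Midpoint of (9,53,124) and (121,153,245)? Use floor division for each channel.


Midpoint: each channel = ⌊(C₁+C₂)/2⌋
R: ⌊(9+121)/2⌋ = 65
G: ⌊(53+153)/2⌋ = 103
B: ⌊(124+245)/2⌋ = 184
= RGB(65, 103, 184)


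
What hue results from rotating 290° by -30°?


New hue = (H + rotation) mod 360
New hue = (290 -30) mod 360
= 260 mod 360
= 260°


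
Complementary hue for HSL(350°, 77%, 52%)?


Complement = opposite side of color wheel = hue + 180°
H' = (350 + 180) mod 360 = 170°
S and L unchanged.
= HSL(170°, 77%, 52%)


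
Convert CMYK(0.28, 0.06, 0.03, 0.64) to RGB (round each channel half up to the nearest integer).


R = 255 × (1-C) × (1-K) = 255 × 0.72 × 0.36 = 66.096 → 66
G = 255 × (1-M) × (1-K) = 255 × 0.94 × 0.36 = 86.292 → 86
B = 255 × (1-Y) × (1-K) = 255 × 0.97 × 0.36 = 89.046 → 89
= RGB(66, 86, 89)


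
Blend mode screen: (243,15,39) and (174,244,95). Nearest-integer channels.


Screen: C = 255 - (255-A)×(255-B)/255, rounded to nearest integer
R: 255 - (255-243)×(255-174)/255 = 255 - 972/255 ≈ 255 - 3.812 = 251.188 → 251
G: 255 - (255-15)×(255-244)/255 = 255 - 2640/255 ≈ 255 - 10.353 = 244.647 → 245
B: 255 - (255-39)×(255-95)/255 = 255 - 34560/255 ≈ 255 - 135.529 = 119.471 → 119
= RGB(251, 245, 119)


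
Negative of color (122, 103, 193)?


Invert: (255-R, 255-G, 255-B)
R: 255-122 = 133
G: 255-103 = 152
B: 255-193 = 62
= RGB(133, 152, 62)


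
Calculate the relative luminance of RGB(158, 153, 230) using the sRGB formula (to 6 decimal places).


Linearize each channel (sRGB transfer function): c = v/255; c_lin = c/12.92 if c ≤ 0.04045, else ((c+0.055)/1.055)^2.4
  R: 158/255 ≈ 0.619608 > 0.04045 → ((0.619608+0.055)/1.055)^2.4 ≈ 0.341914
  G: 153/255 ≈ 0.600000 > 0.04045 → ((0.600000+0.055)/1.055)^2.4 ≈ 0.318547
  B: 230/255 ≈ 0.901961 > 0.04045 → ((0.901961+0.055)/1.055)^2.4 ≈ 0.791298
R_lin = 0.341914, G_lin = 0.318547, B_lin = 0.791298
L = 0.2126×R + 0.7152×G + 0.0722×B
L = 0.2126×0.341914 + 0.7152×0.318547 + 0.0722×0.791298
L ≈ 0.357647


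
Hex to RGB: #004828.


00 → 0 (R)
48 → 72 (G)
28 → 40 (B)
= RGB(0, 72, 40)


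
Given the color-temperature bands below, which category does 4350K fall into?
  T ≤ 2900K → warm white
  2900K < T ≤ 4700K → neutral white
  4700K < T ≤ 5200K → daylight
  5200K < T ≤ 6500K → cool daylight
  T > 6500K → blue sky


Temperature: 4350K
2900K < 4350K ≤ 4700K → neutral white
Classification: neutral white


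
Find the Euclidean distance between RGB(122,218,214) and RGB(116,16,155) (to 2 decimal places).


d = √[(R₁-R₂)² + (G₁-G₂)² + (B₁-B₂)²]
d = √[(122-116)² + (218-16)² + (214-155)²]
d = √[36 + 40804 + 3481]
d = √44321
d ≈ 210.53


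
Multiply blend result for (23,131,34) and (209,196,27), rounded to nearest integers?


Multiply: C = A×B/255, rounded to nearest integer
R: 23×209/255 = 4807/255 ≈ 18.851 → 19
G: 131×196/255 = 25676/255 ≈ 100.690 → 101
B: 34×27/255 = 918/255 ≈ 3.600 → 4
= RGB(19, 101, 4)


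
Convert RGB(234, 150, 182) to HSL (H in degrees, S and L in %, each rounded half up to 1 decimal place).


Normalize: R'=234/255≈0.9176, G'=150/255≈0.5882, B'=182/255≈0.7137
Max=234/255, Min=150/255, Δ=Max-Min=84/255
L = (Max+Min)/2 = (234+150)/510 = 384/510 = 0.75294… → L = 75.3%
L > 0.5 → S = Δ/(2-Max-Min) = 84/(510-234-150) = 84/126 = 0.66666… → S = 66.7%
(the 1/255 factors cancel in S and H, so raw channel differences can be used)
Max is R' → H = 60 × (((G-B)/Δ) mod 6) = 60 × (((150-182)/84) mod 6)
  (-32)/84 = -0.3809…; negative, so add 6 → 5.6190…
  H = 60 × 5.6190… = 337.142…° → H = 337.1°
= HSL(337.1°, 66.7%, 75.3%)


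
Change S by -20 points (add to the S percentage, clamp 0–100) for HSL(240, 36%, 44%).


Original S = 36%
Adjustment = -20 percentage points
New S = 36 + (-20) = 16
Clamp to [0, 100] → 16
= HSL(240°, 16%, 44%)


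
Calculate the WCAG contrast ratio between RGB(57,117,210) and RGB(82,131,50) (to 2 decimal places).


Linearize each sRGB channel c=v/255: c/12.92 if c ≤ 0.04045 else ((c+0.055)/1.055)^2.4
L = 0.2126×R_lin + 0.7152×G_lin + 0.0722×B_lin
Color 1 (57,117,210):
  R=57: 57/255≈0.2235 > 0.04045 → ((0.2235+0.055)/1.055)^2.4 ≈ 0.04092
  G=117: 117/255≈0.4588 > 0.04045 → ((0.4588+0.055)/1.055)^2.4 ≈ 0.17789
  B=210: 210/255≈0.8235 > 0.04045 → ((0.8235+0.055)/1.055)^2.4 ≈ 0.64448
  L1 = 0.2126×0.04092 + 0.7152×0.17789 + 0.0722×0.64448 ≈ 0.18246
Color 2 (82,131,50):
  R=82: 82/255≈0.3216 > 0.04045 → ((0.3216+0.055)/1.055)^2.4 ≈ 0.08438
  G=131: 131/255≈0.5137 > 0.04045 → ((0.5137+0.055)/1.055)^2.4 ≈ 0.22697
  B=50: 50/255≈0.1961 > 0.04045 → ((0.1961+0.055)/1.055)^2.4 ≈ 0.03190
  L2 = 0.2126×0.08438 + 0.7152×0.22697 + 0.0722×0.03190 ≈ 0.18257
Lighter = 0.18257, Darker = 0.18246
Ratio = (L_lighter + 0.05) / (L_darker + 0.05)
Ratio = (0.18257 + 0.05) / (0.18246 + 0.05) = 0.23257 / 0.23246 ≈ 1.0005
Ratio ≈ 1.00:1


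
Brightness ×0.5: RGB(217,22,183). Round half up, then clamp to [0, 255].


Multiply each channel by 0.5, round half up, clamp to [0, 255]
R: 217×0.5 = 108.5 → round → 109
G: 22×0.5 = 11
B: 183×0.5 = 91.5 → round → 92
= RGB(109, 11, 92)


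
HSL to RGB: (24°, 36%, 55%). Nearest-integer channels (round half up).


H=24°, S=0.36, L=0.55
C = (1-|2L-1|)×S = (1-|0.10|)×0.36 = 0.324
H' = H/60 = 24/60 ≈ 0.4000; X = C×(1-|H' mod 2 - 1|) = 0.1296
m = L - C/2 = 0.55 - 0.162 = 0.388
Sector ⌊H'⌋ = 0 → (R',G',B') = (0.324, 0.1296, 0.0)
RGB = ((R'+m)×255, (G'+m)×255, (B'+m)×255) = (181.56, 131.988, 98.94)
Round half up → RGB(182, 132, 99)


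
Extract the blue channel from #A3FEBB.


Color: #A3FEBB
R = A3 = 163
G = FE = 254
B = BB = 187
Blue = 187


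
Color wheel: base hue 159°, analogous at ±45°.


Base hue: 159°
Left analog: (159 - 45) mod 360 = 114°
Right analog: (159 + 45) mod 360 = 204°
Analogous hues = 114° and 204°


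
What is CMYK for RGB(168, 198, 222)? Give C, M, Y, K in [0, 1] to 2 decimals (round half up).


R'=168/255≈0.6588, G'=198/255≈0.7765, B'=222/255≈0.8706
K = 1 - max(R',G',B') = 1 - 222/255 = 33/255 = 0.12941… → 0.13
(1-R'-K)/(1-K) simplifies to (max-R)/max with max = 222:
C = (222-168)/222 = 54/222 = 0.24324… → 0.24
M = (222-198)/222 = 24/222 = 0.10810… → 0.11
Y = (222-222)/222 = 0/222 = 0 → 0.00
= CMYK(0.24, 0.11, 0.00, 0.13)


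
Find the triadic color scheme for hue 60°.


Triadic: equally spaced at 120° intervals
H1 = 60°
H2 = (60 + 120) mod 360 = 180°
H3 = (60 + 240) mod 360 = 300°
Triadic = 60°, 180°, 300°


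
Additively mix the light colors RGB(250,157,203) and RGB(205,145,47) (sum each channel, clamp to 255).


Additive: each channel = min(255, C₁+C₂)
R: 250+205 = 455 → 255
G: 157+145 = 302 → 255
B: 203+47 = 250 → 250
= RGB(255, 255, 250)


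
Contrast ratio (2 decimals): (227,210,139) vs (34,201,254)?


Linearize each sRGB channel c=v/255: c/12.92 if c ≤ 0.04045 else ((c+0.055)/1.055)^2.4
L = 0.2126×R_lin + 0.7152×G_lin + 0.0722×B_lin
Color 1 (227,210,139):
  R=227: 227/255≈0.8902 > 0.04045 → ((0.8902+0.055)/1.055)^2.4 ≈ 0.76815
  G=210: 210/255≈0.8235 > 0.04045 → ((0.8235+0.055)/1.055)^2.4 ≈ 0.64448
  B=139: 139/255≈0.5451 > 0.04045 → ((0.5451+0.055)/1.055)^2.4 ≈ 0.25818
  L1 = 0.2126×0.76815 + 0.7152×0.64448 + 0.0722×0.25818 ≈ 0.64288
Color 2 (34,201,254):
  R=34: 34/255≈0.1333 > 0.04045 → ((0.1333+0.055)/1.055)^2.4 ≈ 0.01600
  G=201: 201/255≈0.7882 > 0.04045 → ((0.7882+0.055)/1.055)^2.4 ≈ 0.58408
  B=254: 254/255≈0.9961 > 0.04045 → ((0.9961+0.055)/1.055)^2.4 ≈ 0.99110
  L2 = 0.2126×0.01600 + 0.7152×0.58408 + 0.0722×0.99110 ≈ 0.49269
Lighter = 0.64288, Darker = 0.49269
Ratio = (L_lighter + 0.05) / (L_darker + 0.05)
Ratio = (0.64288 + 0.05) / (0.49269 + 0.05) = 0.69288 / 0.54269 ≈ 1.2768
Ratio ≈ 1.28:1


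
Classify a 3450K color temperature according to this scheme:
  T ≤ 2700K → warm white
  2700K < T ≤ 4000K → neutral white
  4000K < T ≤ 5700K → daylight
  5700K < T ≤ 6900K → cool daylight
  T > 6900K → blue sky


Temperature: 3450K
2700K < 3450K ≤ 4000K → neutral white
Classification: neutral white


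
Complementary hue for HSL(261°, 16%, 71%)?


Complement = opposite side of color wheel = hue + 180°
H' = (261 + 180) mod 360 = 81°
S and L unchanged.
= HSL(81°, 16%, 71%)


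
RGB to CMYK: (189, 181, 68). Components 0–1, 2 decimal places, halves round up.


R'=189/255≈0.7412, G'=181/255≈0.7098, B'=68/255≈0.2667
K = 1 - max(R',G',B') = 1 - 189/255 = 66/255 = 0.25882… → 0.26
(1-R'-K)/(1-K) simplifies to (max-R)/max with max = 189:
C = (189-189)/189 = 0/189 = 0 → 0.00
M = (189-181)/189 = 8/189 = 0.04232… → 0.04
Y = (189-68)/189 = 121/189 = 0.64021… → 0.64
= CMYK(0.00, 0.04, 0.64, 0.26)


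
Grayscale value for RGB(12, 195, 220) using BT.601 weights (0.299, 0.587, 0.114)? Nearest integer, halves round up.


Gray = 0.299×R + 0.587×G + 0.114×B
Gray = 0.299×12 + 0.587×195 + 0.114×220
Gray = 3.588 + 114.465 + 25.080
Gray = 143.133 → round half up → 143
Gray = 143


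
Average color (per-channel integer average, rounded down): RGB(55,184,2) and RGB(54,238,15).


Midpoint: each channel = ⌊(C₁+C₂)/2⌋
R: ⌊(55+54)/2⌋ = 54
G: ⌊(184+238)/2⌋ = 211
B: ⌊(2+15)/2⌋ = 8
= RGB(54, 211, 8)


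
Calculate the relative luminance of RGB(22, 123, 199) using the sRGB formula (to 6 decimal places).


Linearize each channel (sRGB transfer function): c = v/255; c_lin = c/12.92 if c ≤ 0.04045, else ((c+0.055)/1.055)^2.4
  R: 22/255 ≈ 0.086275 > 0.04045 → ((0.086275+0.055)/1.055)^2.4 ≈ 0.008023
  G: 123/255 ≈ 0.482353 > 0.04045 → ((0.482353+0.055)/1.055)^2.4 ≈ 0.198069
  B: 199/255 ≈ 0.780392 > 0.04045 → ((0.780392+0.055)/1.055)^2.4 ≈ 0.571125
R_lin = 0.008023, G_lin = 0.198069, B_lin = 0.571125
L = 0.2126×R + 0.7152×G + 0.0722×B
L = 0.2126×0.008023 + 0.7152×0.198069 + 0.0722×0.571125
L ≈ 0.184600


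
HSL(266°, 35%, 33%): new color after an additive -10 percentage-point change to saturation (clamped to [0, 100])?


Original S = 35%
Adjustment = -10 percentage points
New S = 35 + (-10) = 25
Clamp to [0, 100] → 25
= HSL(266°, 25%, 33%)


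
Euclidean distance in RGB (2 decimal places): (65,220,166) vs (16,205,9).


d = √[(R₁-R₂)² + (G₁-G₂)² + (B₁-B₂)²]
d = √[(65-16)² + (220-205)² + (166-9)²]
d = √[2401 + 225 + 24649]
d = √27275
d ≈ 165.15


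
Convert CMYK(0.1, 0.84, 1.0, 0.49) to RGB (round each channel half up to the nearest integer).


R = 255 × (1-C) × (1-K) = 255 × 0.90 × 0.51 = 117.045 → 117
G = 255 × (1-M) × (1-K) = 255 × 0.16 × 0.51 = 20.808 → 21
B = 255 × (1-Y) × (1-K) = 255 × 0.00 × 0.51 = 0
= RGB(117, 21, 0)


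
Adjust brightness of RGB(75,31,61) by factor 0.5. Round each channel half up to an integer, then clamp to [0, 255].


Multiply each channel by 0.5, round half up, clamp to [0, 255]
R: 75×0.5 = 37.5 → round → 38
G: 31×0.5 = 15.5 → round → 16
B: 61×0.5 = 30.5 → round → 31
= RGB(38, 16, 31)


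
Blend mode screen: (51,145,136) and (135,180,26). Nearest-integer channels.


Screen: C = 255 - (255-A)×(255-B)/255, rounded to nearest integer
R: 255 - (255-51)×(255-135)/255 = 255 - 24480/255 ≈ 255 - 96.000 = 159.000 → 159
G: 255 - (255-145)×(255-180)/255 = 255 - 8250/255 ≈ 255 - 32.353 = 222.647 → 223
B: 255 - (255-136)×(255-26)/255 = 255 - 27251/255 ≈ 255 - 106.867 = 148.133 → 148
= RGB(159, 223, 148)


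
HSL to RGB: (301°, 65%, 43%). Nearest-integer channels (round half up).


H=301°, S=0.65, L=0.43
C = (1-|2L-1|)×S = (1-|-0.14|)×0.65 = 0.559
H' = H/60 = 301/60 ≈ 5.0167; X = C×(1-|H' mod 2 - 1|) ≈ 0.5497
m = L - C/2 = 0.43 - 0.2795 = 0.1505
Sector ⌊H'⌋ = 5 → (R',G',B') = (0.559, 0.0, ≈0.5497)
RGB = ((R'+m)×255, (G'+m)×255, (B'+m)×255) = (180.9225, 38.3775, 178.54675)
Round half up → RGB(181, 38, 179)


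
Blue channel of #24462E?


Color: #24462E
R = 24 = 36
G = 46 = 70
B = 2E = 46
Blue = 46


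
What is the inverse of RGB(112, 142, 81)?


Invert: (255-R, 255-G, 255-B)
R: 255-112 = 143
G: 255-142 = 113
B: 255-81 = 174
= RGB(143, 113, 174)


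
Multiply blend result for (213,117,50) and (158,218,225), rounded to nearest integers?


Multiply: C = A×B/255, rounded to nearest integer
R: 213×158/255 = 33654/255 ≈ 131.976 → 132
G: 117×218/255 = 25506/255 ≈ 100.024 → 100
B: 50×225/255 = 11250/255 ≈ 44.118 → 44
= RGB(132, 100, 44)


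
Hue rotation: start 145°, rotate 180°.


New hue = (H + rotation) mod 360
New hue = (145 + 180) mod 360
= 325 mod 360
= 325°


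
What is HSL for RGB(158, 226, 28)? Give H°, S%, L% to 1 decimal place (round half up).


Normalize: R'=158/255≈0.6196, G'=226/255≈0.8863, B'=28/255≈0.1098
Max=226/255, Min=28/255, Δ=Max-Min=198/255
L = (Max+Min)/2 = (226+28)/510 = 254/510 = 0.49803… → L = 49.8%
L ≤ 0.5 → S = Δ/(Max+Min) = 198/(226+28) = 198/254 = 0.77952… → S = 78.0%
(the 1/255 factors cancel in S and H, so raw channel differences can be used)
Max is G' → H = 60 × ((B-R)/Δ + 2) = 60 × ((28-158)/198 + 2)
  -130/198 + 2 = -0.6565… + 2 = 1.3434…
  H = 60 × 1.3434… = 80.606…° → H = 80.6°
= HSL(80.6°, 78.0%, 49.8%)


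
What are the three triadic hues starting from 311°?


Triadic: equally spaced at 120° intervals
H1 = 311°
H2 = (311 + 120) mod 360 = 71°
H3 = (311 + 240) mod 360 = 191°
Triadic = 311°, 71°, 191°


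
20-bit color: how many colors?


Colors = 2^bits = 2^20
= 1,048,576 colors


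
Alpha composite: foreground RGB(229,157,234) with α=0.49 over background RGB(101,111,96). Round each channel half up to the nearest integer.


C = α×F + (1-α)×B, with 1-α = 0.51
R: 0.49×229 + 0.51×101 = 112.21 + 51.51 = 163.72 → 164
G: 0.49×157 + 0.51×111 = 76.93 + 56.61 = 133.54 → 134
B: 0.49×234 + 0.51×96 = 114.66 + 48.96 = 163.62 → 164
= RGB(164, 134, 164)


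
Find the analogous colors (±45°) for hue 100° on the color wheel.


Base hue: 100°
Left analog: (100 - 45) mod 360 = 55°
Right analog: (100 + 45) mod 360 = 145°
Analogous hues = 55° and 145°


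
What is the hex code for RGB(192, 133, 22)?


R = 192 → C0 (hex)
G = 133 → 85 (hex)
B = 22 → 16 (hex)
Hex = #C08516


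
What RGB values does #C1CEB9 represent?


C1 → 193 (R)
CE → 206 (G)
B9 → 185 (B)
= RGB(193, 206, 185)


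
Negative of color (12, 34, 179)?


Invert: (255-R, 255-G, 255-B)
R: 255-12 = 243
G: 255-34 = 221
B: 255-179 = 76
= RGB(243, 221, 76)


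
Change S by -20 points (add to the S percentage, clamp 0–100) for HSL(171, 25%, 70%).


Original S = 25%
Adjustment = -20 percentage points
New S = 25 + (-20) = 5
Clamp to [0, 100] → 5
= HSL(171°, 5%, 70%)


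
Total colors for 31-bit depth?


Colors = 2^bits = 2^31
= 2,147,483,648 colors


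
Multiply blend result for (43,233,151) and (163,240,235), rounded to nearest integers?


Multiply: C = A×B/255, rounded to nearest integer
R: 43×163/255 = 7009/255 ≈ 27.486 → 27
G: 233×240/255 = 55920/255 ≈ 219.294 → 219
B: 151×235/255 = 35485/255 ≈ 139.157 → 139
= RGB(27, 219, 139)


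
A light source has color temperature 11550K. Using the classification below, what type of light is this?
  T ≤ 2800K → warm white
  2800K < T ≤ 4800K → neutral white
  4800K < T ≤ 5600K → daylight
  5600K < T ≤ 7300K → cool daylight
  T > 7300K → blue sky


Temperature: 11550K
11550K > 7300K → blue sky
Classification: blue sky


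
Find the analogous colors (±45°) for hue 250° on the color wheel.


Base hue: 250°
Left analog: (250 - 45) mod 360 = 205°
Right analog: (250 + 45) mod 360 = 295°
Analogous hues = 205° and 295°


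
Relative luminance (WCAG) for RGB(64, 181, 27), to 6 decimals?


Linearize each channel (sRGB transfer function): c = v/255; c_lin = c/12.92 if c ≤ 0.04045, else ((c+0.055)/1.055)^2.4
  R: 64/255 ≈ 0.250980 > 0.04045 → ((0.250980+0.055)/1.055)^2.4 ≈ 0.051269
  G: 181/255 ≈ 0.709804 > 0.04045 → ((0.709804+0.055)/1.055)^2.4 ≈ 0.462077
  B: 27/255 ≈ 0.105882 > 0.04045 → ((0.105882+0.055)/1.055)^2.4 ≈ 0.010960
R_lin = 0.051269, G_lin = 0.462077, B_lin = 0.010960
L = 0.2126×R + 0.7152×G + 0.0722×B
L = 0.2126×0.051269 + 0.7152×0.462077 + 0.0722×0.010960
L ≈ 0.342169


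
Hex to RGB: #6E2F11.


6E → 110 (R)
2F → 47 (G)
11 → 17 (B)
= RGB(110, 47, 17)


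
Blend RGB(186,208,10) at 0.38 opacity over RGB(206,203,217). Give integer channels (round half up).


C = α×F + (1-α)×B, with 1-α = 0.62
R: 0.38×186 + 0.62×206 = 70.68 + 127.72 = 198.40 → 198
G: 0.38×208 + 0.62×203 = 79.04 + 125.86 = 204.90 → 205
B: 0.38×10 + 0.62×217 = 3.80 + 134.54 = 138.34 → 138
= RGB(198, 205, 138)


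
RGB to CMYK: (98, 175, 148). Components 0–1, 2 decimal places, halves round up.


R'=98/255≈0.3843, G'=175/255≈0.6863, B'=148/255≈0.5804
K = 1 - max(R',G',B') = 1 - 175/255 = 80/255 = 0.31372… → 0.31
(1-R'-K)/(1-K) simplifies to (max-R)/max with max = 175:
C = (175-98)/175 = 77/175 = 0.44 → 0.44
M = (175-175)/175 = 0/175 = 0 → 0.00
Y = (175-148)/175 = 27/175 = 0.15428… → 0.15
= CMYK(0.44, 0.00, 0.15, 0.31)


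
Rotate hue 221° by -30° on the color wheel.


New hue = (H + rotation) mod 360
New hue = (221 -30) mod 360
= 191 mod 360
= 191°


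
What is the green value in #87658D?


Color: #87658D
R = 87 = 135
G = 65 = 101
B = 8D = 141
Green = 101


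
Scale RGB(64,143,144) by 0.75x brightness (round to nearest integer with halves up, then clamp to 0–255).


Multiply each channel by 0.75, round half up, clamp to [0, 255]
R: 64×0.75 = 48
G: 143×0.75 = 107.25 → round → 107
B: 144×0.75 = 108
= RGB(48, 107, 108)


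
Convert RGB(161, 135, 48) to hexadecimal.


R = 161 → A1 (hex)
G = 135 → 87 (hex)
B = 48 → 30 (hex)
Hex = #A18730


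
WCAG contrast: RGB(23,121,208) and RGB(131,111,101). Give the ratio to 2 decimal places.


Linearize each sRGB channel c=v/255: c/12.92 if c ≤ 0.04045 else ((c+0.055)/1.055)^2.4
L = 0.2126×R_lin + 0.7152×G_lin + 0.0722×B_lin
Color 1 (23,121,208):
  R=23: 23/255≈0.0902 > 0.04045 → ((0.0902+0.055)/1.055)^2.4 ≈ 0.00857
  G=121: 121/255≈0.4745 > 0.04045 → ((0.4745+0.055)/1.055)^2.4 ≈ 0.19120
  B=208: 208/255≈0.8157 > 0.04045 → ((0.8157+0.055)/1.055)^2.4 ≈ 0.63076
  L1 = 0.2126×0.00857 + 0.7152×0.19120 + 0.0722×0.63076 ≈ 0.18411
Color 2 (131,111,101):
  R=131: 131/255≈0.5137 > 0.04045 → ((0.5137+0.055)/1.055)^2.4 ≈ 0.22697
  G=111: 111/255≈0.4353 > 0.04045 → ((0.4353+0.055)/1.055)^2.4 ≈ 0.15896
  B=101: 101/255≈0.3961 > 0.04045 → ((0.3961+0.055)/1.055)^2.4 ≈ 0.13014
  L2 = 0.2126×0.22697 + 0.7152×0.15896 + 0.0722×0.13014 ≈ 0.17134
Lighter = 0.18411, Darker = 0.17134
Ratio = (L_lighter + 0.05) / (L_darker + 0.05)
Ratio = (0.18411 + 0.05) / (0.17134 + 0.05) = 0.23411 / 0.22134 ≈ 1.0577
Ratio ≈ 1.06:1


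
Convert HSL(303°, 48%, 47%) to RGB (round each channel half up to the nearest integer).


H=303°, S=0.48, L=0.47
C = (1-|2L-1|)×S = (1-|-0.06|)×0.48 = 0.4512
H' = H/60 = 303/60 ≈ 5.0500; X = C×(1-|H' mod 2 - 1|) = 0.42864
m = L - C/2 = 0.47 - 0.2256 = 0.2444
Sector ⌊H'⌋ = 5 → (R',G',B') = (0.4512, 0.0, 0.42864)
RGB = ((R'+m)×255, (G'+m)×255, (B'+m)×255) = (177.378, 62.322, 171.6252)
Round half up → RGB(177, 62, 172)


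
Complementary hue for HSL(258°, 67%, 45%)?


Complement = opposite side of color wheel = hue + 180°
H' = (258 + 180) mod 360 = 78°
S and L unchanged.
= HSL(78°, 67%, 45%)


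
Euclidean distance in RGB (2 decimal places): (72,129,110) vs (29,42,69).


d = √[(R₁-R₂)² + (G₁-G₂)² + (B₁-B₂)²]
d = √[(72-29)² + (129-42)² + (110-69)²]
d = √[1849 + 7569 + 1681]
d = √11099
d ≈ 105.35


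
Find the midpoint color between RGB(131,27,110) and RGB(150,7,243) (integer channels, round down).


Midpoint: each channel = ⌊(C₁+C₂)/2⌋
R: ⌊(131+150)/2⌋ = 140
G: ⌊(27+7)/2⌋ = 17
B: ⌊(110+243)/2⌋ = 176
= RGB(140, 17, 176)


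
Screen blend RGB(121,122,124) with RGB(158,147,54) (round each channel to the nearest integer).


Screen: C = 255 - (255-A)×(255-B)/255, rounded to nearest integer
R: 255 - (255-121)×(255-158)/255 = 255 - 12998/255 ≈ 255 - 50.973 = 204.027 → 204
G: 255 - (255-122)×(255-147)/255 = 255 - 14364/255 ≈ 255 - 56.329 = 198.671 → 199
B: 255 - (255-124)×(255-54)/255 = 255 - 26331/255 ≈ 255 - 103.259 = 151.741 → 152
= RGB(204, 199, 152)


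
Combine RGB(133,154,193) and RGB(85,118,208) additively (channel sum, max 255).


Additive: each channel = min(255, C₁+C₂)
R: 133+85 = 218 → 218
G: 154+118 = 272 → 255
B: 193+208 = 401 → 255
= RGB(218, 255, 255)


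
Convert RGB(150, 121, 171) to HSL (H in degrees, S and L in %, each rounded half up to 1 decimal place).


Normalize: R'=150/255≈0.5882, G'=121/255≈0.4745, B'=171/255≈0.6706
Max=171/255, Min=121/255, Δ=Max-Min=50/255
L = (Max+Min)/2 = (171+121)/510 = 292/510 = 0.57254… → L = 57.3%
L > 0.5 → S = Δ/(2-Max-Min) = 50/(510-171-121) = 50/218 = 0.22935… → S = 22.9%
(the 1/255 factors cancel in S and H, so raw channel differences can be used)
Max is B' → H = 60 × ((R-G)/Δ + 4) = 60 × ((150-121)/50 + 4)
  29/50 + 4 = 0.58 + 4 = 4.58
  H = 60 × 4.58 = 274.8° → H = 274.8°
= HSL(274.8°, 22.9%, 57.3%)


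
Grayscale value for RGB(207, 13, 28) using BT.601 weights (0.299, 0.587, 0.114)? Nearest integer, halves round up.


Gray = 0.299×R + 0.587×G + 0.114×B
Gray = 0.299×207 + 0.587×13 + 0.114×28
Gray = 61.893 + 7.631 + 3.192
Gray = 72.716 → round half up → 73
Gray = 73


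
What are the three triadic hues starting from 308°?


Triadic: equally spaced at 120° intervals
H1 = 308°
H2 = (308 + 120) mod 360 = 68°
H3 = (308 + 240) mod 360 = 188°
Triadic = 308°, 68°, 188°


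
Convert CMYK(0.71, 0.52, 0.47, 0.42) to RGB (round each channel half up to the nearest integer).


R = 255 × (1-C) × (1-K) = 255 × 0.29 × 0.58 = 42.891 → 43
G = 255 × (1-M) × (1-K) = 255 × 0.48 × 0.58 = 70.992 → 71
B = 255 × (1-Y) × (1-K) = 255 × 0.53 × 0.58 = 78.387 → 78
= RGB(43, 71, 78)


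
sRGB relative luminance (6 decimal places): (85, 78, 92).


Linearize each channel (sRGB transfer function): c = v/255; c_lin = c/12.92 if c ≤ 0.04045, else ((c+0.055)/1.055)^2.4
  R: 85/255 ≈ 0.333333 > 0.04045 → ((0.333333+0.055)/1.055)^2.4 ≈ 0.090842
  G: 78/255 ≈ 0.305882 > 0.04045 → ((0.305882+0.055)/1.055)^2.4 ≈ 0.076185
  B: 92/255 ≈ 0.360784 > 0.04045 → ((0.360784+0.055)/1.055)^2.4 ≈ 0.107023
R_lin = 0.090842, G_lin = 0.076185, B_lin = 0.107023
L = 0.2126×R + 0.7152×G + 0.0722×B
L = 0.2126×0.090842 + 0.7152×0.076185 + 0.0722×0.107023
L ≈ 0.081528


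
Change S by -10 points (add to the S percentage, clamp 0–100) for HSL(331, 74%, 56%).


Original S = 74%
Adjustment = -10 percentage points
New S = 74 + (-10) = 64
Clamp to [0, 100] → 64
= HSL(331°, 64%, 56%)


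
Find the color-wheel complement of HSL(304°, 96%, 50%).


Complement = opposite side of color wheel = hue + 180°
H' = (304 + 180) mod 360 = 124°
S and L unchanged.
= HSL(124°, 96%, 50%)


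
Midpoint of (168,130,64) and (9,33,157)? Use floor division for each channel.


Midpoint: each channel = ⌊(C₁+C₂)/2⌋
R: ⌊(168+9)/2⌋ = 88
G: ⌊(130+33)/2⌋ = 81
B: ⌊(64+157)/2⌋ = 110
= RGB(88, 81, 110)


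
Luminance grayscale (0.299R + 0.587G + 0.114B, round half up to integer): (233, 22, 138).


Gray = 0.299×R + 0.587×G + 0.114×B
Gray = 0.299×233 + 0.587×22 + 0.114×138
Gray = 69.667 + 12.914 + 15.732
Gray = 98.313 → round half up → 98
Gray = 98


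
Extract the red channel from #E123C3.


Color: #E123C3
R = E1 = 225
G = 23 = 35
B = C3 = 195
Red = 225


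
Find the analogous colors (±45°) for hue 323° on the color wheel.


Base hue: 323°
Left analog: (323 - 45) mod 360 = 278°
Right analog: (323 + 45) mod 360 = 8°
Analogous hues = 278° and 8°


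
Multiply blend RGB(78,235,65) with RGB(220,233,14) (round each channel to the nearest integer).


Multiply: C = A×B/255, rounded to nearest integer
R: 78×220/255 = 17160/255 ≈ 67.294 → 67
G: 235×233/255 = 54755/255 ≈ 214.725 → 215
B: 65×14/255 = 910/255 ≈ 3.569 → 4
= RGB(67, 215, 4)


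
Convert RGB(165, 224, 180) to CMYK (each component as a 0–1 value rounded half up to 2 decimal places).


R'=165/255≈0.6471, G'=224/255≈0.8784, B'=180/255≈0.7059
K = 1 - max(R',G',B') = 1 - 224/255 = 31/255 = 0.12156… → 0.12
(1-R'-K)/(1-K) simplifies to (max-R)/max with max = 224:
C = (224-165)/224 = 59/224 = 0.26339… → 0.26
M = (224-224)/224 = 0/224 = 0 → 0.00
Y = (224-180)/224 = 44/224 = 0.19642… → 0.20
= CMYK(0.26, 0.00, 0.20, 0.12)


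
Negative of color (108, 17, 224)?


Invert: (255-R, 255-G, 255-B)
R: 255-108 = 147
G: 255-17 = 238
B: 255-224 = 31
= RGB(147, 238, 31)


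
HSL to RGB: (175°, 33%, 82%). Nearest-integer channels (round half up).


H=175°, S=0.33, L=0.82
C = (1-|2L-1|)×S = (1-|0.64|)×0.33 = 0.1188
H' = H/60 = 175/60 ≈ 2.9167; X = C×(1-|H' mod 2 - 1|) = 0.1089
m = L - C/2 = 0.82 - 0.0594 = 0.7606
Sector ⌊H'⌋ = 2 → (R',G',B') = (0.0, 0.1188, 0.1089)
RGB = ((R'+m)×255, (G'+m)×255, (B'+m)×255) = (193.953, 224.247, 221.7225)
Round half up → RGB(194, 224, 222)


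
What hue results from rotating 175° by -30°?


New hue = (H + rotation) mod 360
New hue = (175 -30) mod 360
= 145 mod 360
= 145°


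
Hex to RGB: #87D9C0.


87 → 135 (R)
D9 → 217 (G)
C0 → 192 (B)
= RGB(135, 217, 192)


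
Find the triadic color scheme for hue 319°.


Triadic: equally spaced at 120° intervals
H1 = 319°
H2 = (319 + 120) mod 360 = 79°
H3 = (319 + 240) mod 360 = 199°
Triadic = 319°, 79°, 199°


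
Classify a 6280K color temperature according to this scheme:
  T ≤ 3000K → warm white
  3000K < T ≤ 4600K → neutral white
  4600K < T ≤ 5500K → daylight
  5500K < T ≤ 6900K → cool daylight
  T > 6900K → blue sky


Temperature: 6280K
5500K < 6280K ≤ 6900K → cool daylight
Classification: cool daylight


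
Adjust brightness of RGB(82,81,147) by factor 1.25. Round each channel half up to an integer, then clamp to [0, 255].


Multiply each channel by 1.25, round half up, clamp to [0, 255]
R: 82×1.25 = 102.5 → round → 103
G: 81×1.25 = 101.25 → round → 101
B: 147×1.25 = 183.75 → round → 184
= RGB(103, 101, 184)


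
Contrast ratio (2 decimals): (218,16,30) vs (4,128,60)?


Linearize each sRGB channel c=v/255: c/12.92 if c ≤ 0.04045 else ((c+0.055)/1.055)^2.4
L = 0.2126×R_lin + 0.7152×G_lin + 0.0722×B_lin
Color 1 (218,16,30):
  R=218: 218/255≈0.8549 > 0.04045 → ((0.8549+0.055)/1.055)^2.4 ≈ 0.70110
  G=16: 16/255≈0.0627 > 0.04045 → ((0.0627+0.055)/1.055)^2.4 ≈ 0.00518
  B=30: 30/255≈0.1176 > 0.04045 → ((0.1176+0.055)/1.055)^2.4 ≈ 0.01298
  L1 = 0.2126×0.70110 + 0.7152×0.00518 + 0.0722×0.01298 ≈ 0.15370
Color 2 (4,128,60):
  R=4: 4/255≈0.0157 ≤ 0.04045 → 0.0157/12.92 ≈ 0.00121
  G=128: 128/255≈0.5020 > 0.04045 → ((0.5020+0.055)/1.055)^2.4 ≈ 0.21586
  B=60: 60/255≈0.2353 > 0.04045 → ((0.2353+0.055)/1.055)^2.4 ≈ 0.04519
  L2 = 0.2126×0.00121 + 0.7152×0.21586 + 0.0722×0.04519 ≈ 0.15790
Lighter = 0.15790, Darker = 0.15370
Ratio = (L_lighter + 0.05) / (L_darker + 0.05)
Ratio = (0.15790 + 0.05) / (0.15370 + 0.05) = 0.20790 / 0.20370 ≈ 1.0207
Ratio ≈ 1.02:1


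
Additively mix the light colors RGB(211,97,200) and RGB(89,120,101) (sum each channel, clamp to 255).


Additive: each channel = min(255, C₁+C₂)
R: 211+89 = 300 → 255
G: 97+120 = 217 → 217
B: 200+101 = 301 → 255
= RGB(255, 217, 255)


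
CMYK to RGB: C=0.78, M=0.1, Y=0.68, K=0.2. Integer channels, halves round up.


R = 255 × (1-C) × (1-K) = 255 × 0.22 × 0.80 = 44.88 → 45
G = 255 × (1-M) × (1-K) = 255 × 0.90 × 0.80 = 183.6 → 184
B = 255 × (1-Y) × (1-K) = 255 × 0.32 × 0.80 = 65.28 → 65
= RGB(45, 184, 65)


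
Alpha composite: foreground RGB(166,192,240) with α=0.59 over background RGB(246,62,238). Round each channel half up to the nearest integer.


C = α×F + (1-α)×B, with 1-α = 0.41
R: 0.59×166 + 0.41×246 = 97.94 + 100.86 = 198.80 → 199
G: 0.59×192 + 0.41×62 = 113.28 + 25.42 = 138.70 → 139
B: 0.59×240 + 0.41×238 = 141.60 + 97.58 = 239.18 → 239
= RGB(199, 139, 239)


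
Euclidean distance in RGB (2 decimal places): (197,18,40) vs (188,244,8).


d = √[(R₁-R₂)² + (G₁-G₂)² + (B₁-B₂)²]
d = √[(197-188)² + (18-244)² + (40-8)²]
d = √[81 + 51076 + 1024]
d = √52181
d ≈ 228.43


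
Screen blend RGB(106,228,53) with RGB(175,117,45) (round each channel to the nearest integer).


Screen: C = 255 - (255-A)×(255-B)/255, rounded to nearest integer
R: 255 - (255-106)×(255-175)/255 = 255 - 11920/255 ≈ 255 - 46.745 = 208.255 → 208
G: 255 - (255-228)×(255-117)/255 = 255 - 3726/255 ≈ 255 - 14.612 = 240.388 → 240
B: 255 - (255-53)×(255-45)/255 = 255 - 42420/255 ≈ 255 - 166.353 = 88.647 → 89
= RGB(208, 240, 89)


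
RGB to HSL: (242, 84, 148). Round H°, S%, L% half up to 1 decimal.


Normalize: R'=242/255≈0.9490, G'=84/255≈0.3294, B'=148/255≈0.5804
Max=242/255, Min=84/255, Δ=Max-Min=158/255
L = (Max+Min)/2 = (242+84)/510 = 326/510 = 0.63921… → L = 63.9%
L > 0.5 → S = Δ/(2-Max-Min) = 158/(510-242-84) = 158/184 = 0.85869… → S = 85.9%
(the 1/255 factors cancel in S and H, so raw channel differences can be used)
Max is R' → H = 60 × (((G-B)/Δ) mod 6) = 60 × (((84-148)/158) mod 6)
  (-64)/158 = -0.4050…; negative, so add 6 → 5.5949…
  H = 60 × 5.5949… = 335.696…° → H = 335.7°
= HSL(335.7°, 85.9%, 63.9%)


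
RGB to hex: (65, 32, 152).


R = 65 → 41 (hex)
G = 32 → 20 (hex)
B = 152 → 98 (hex)
Hex = #412098


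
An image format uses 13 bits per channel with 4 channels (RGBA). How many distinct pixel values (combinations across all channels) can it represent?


Total bits = 13 bits/channel × 4 channels = 52 bits
Distinct pixel values = 2^52
= 4,503,599,627,370,496 pixel values


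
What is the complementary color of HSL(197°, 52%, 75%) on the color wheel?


Complement = opposite side of color wheel = hue + 180°
H' = (197 + 180) mod 360 = 17°
S and L unchanged.
= HSL(17°, 52%, 75%)


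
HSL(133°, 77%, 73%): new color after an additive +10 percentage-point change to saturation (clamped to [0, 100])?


Original S = 77%
Adjustment = +10 percentage points
New S = 77 + (10) = 87
Clamp to [0, 100] → 87
= HSL(133°, 87%, 73%)


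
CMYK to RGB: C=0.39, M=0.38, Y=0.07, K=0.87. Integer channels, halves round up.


R = 255 × (1-C) × (1-K) = 255 × 0.61 × 0.13 = 20.2215 → 20
G = 255 × (1-M) × (1-K) = 255 × 0.62 × 0.13 = 20.553 → 21
B = 255 × (1-Y) × (1-K) = 255 × 0.93 × 0.13 = 30.8295 → 31
= RGB(20, 21, 31)


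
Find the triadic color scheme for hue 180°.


Triadic: equally spaced at 120° intervals
H1 = 180°
H2 = (180 + 120) mod 360 = 300°
H3 = (180 + 240) mod 360 = 60°
Triadic = 180°, 300°, 60°


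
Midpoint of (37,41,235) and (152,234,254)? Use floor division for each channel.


Midpoint: each channel = ⌊(C₁+C₂)/2⌋
R: ⌊(37+152)/2⌋ = 94
G: ⌊(41+234)/2⌋ = 137
B: ⌊(235+254)/2⌋ = 244
= RGB(94, 137, 244)


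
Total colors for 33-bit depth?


Colors = 2^bits = 2^33
= 8,589,934,592 colors


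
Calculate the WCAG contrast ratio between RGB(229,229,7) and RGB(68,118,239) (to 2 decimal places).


Linearize each sRGB channel c=v/255: c/12.92 if c ≤ 0.04045 else ((c+0.055)/1.055)^2.4
L = 0.2126×R_lin + 0.7152×G_lin + 0.0722×B_lin
Color 1 (229,229,7):
  R=229: 229/255≈0.8980 > 0.04045 → ((0.8980+0.055)/1.055)^2.4 ≈ 0.78354
  G=229: 229/255≈0.8980 > 0.04045 → ((0.8980+0.055)/1.055)^2.4 ≈ 0.78354
  B=7: 7/255≈0.0275 ≤ 0.04045 → 0.0275/12.92 ≈ 0.00212
  L1 = 0.2126×0.78354 + 0.7152×0.78354 + 0.0722×0.00212 ≈ 0.72712
Color 2 (68,118,239):
  R=68: 68/255≈0.2667 > 0.04045 → ((0.2667+0.055)/1.055)^2.4 ≈ 0.05781
  G=118: 118/255≈0.4627 > 0.04045 → ((0.4627+0.055)/1.055)^2.4 ≈ 0.18116
  B=239: 239/255≈0.9373 > 0.04045 → ((0.9373+0.055)/1.055)^2.4 ≈ 0.86316
  L2 = 0.2126×0.05781 + 0.7152×0.18116 + 0.0722×0.86316 ≈ 0.20418
Lighter = 0.72712, Darker = 0.20418
Ratio = (L_lighter + 0.05) / (L_darker + 0.05)
Ratio = (0.72712 + 0.05) / (0.20418 + 0.05) = 0.77712 / 0.25418 ≈ 3.0574
Ratio ≈ 3.06:1


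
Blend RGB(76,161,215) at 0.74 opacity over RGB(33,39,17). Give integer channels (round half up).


C = α×F + (1-α)×B, with 1-α = 0.26
R: 0.74×76 + 0.26×33 = 56.24 + 8.58 = 64.82 → 65
G: 0.74×161 + 0.26×39 = 119.14 + 10.14 = 129.28 → 129
B: 0.74×215 + 0.26×17 = 159.10 + 4.42 = 163.52 → 164
= RGB(65, 129, 164)


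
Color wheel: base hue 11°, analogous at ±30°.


Base hue: 11°
Left analog: (11 - 30) mod 360 = 341°
Right analog: (11 + 30) mod 360 = 41°
Analogous hues = 341° and 41°


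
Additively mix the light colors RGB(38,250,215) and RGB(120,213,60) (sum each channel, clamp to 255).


Additive: each channel = min(255, C₁+C₂)
R: 38+120 = 158 → 158
G: 250+213 = 463 → 255
B: 215+60 = 275 → 255
= RGB(158, 255, 255)


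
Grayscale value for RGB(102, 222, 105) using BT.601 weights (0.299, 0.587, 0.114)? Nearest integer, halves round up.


Gray = 0.299×R + 0.587×G + 0.114×B
Gray = 0.299×102 + 0.587×222 + 0.114×105
Gray = 30.498 + 130.314 + 11.970
Gray = 172.782 → round half up → 173
Gray = 173


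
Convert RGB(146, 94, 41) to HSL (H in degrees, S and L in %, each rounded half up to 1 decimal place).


Normalize: R'=146/255≈0.5725, G'=94/255≈0.3686, B'=41/255≈0.1608
Max=146/255, Min=41/255, Δ=Max-Min=105/255
L = (Max+Min)/2 = (146+41)/510 = 187/510 = 0.36666… → L = 36.7%
L ≤ 0.5 → S = Δ/(Max+Min) = 105/(146+41) = 105/187 = 0.56149… → S = 56.1%
(the 1/255 factors cancel in S and H, so raw channel differences can be used)
Max is R' → H = 60 × (((G-B)/Δ) mod 6) = 60 × (((94-41)/105) mod 6)
  53/105 = 0.5047…
  H = 60 × 0.5047… = 30.285…° → H = 30.3°
= HSL(30.3°, 56.1%, 36.7%)


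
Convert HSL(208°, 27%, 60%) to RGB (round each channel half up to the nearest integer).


H=208°, S=0.27, L=0.60
C = (1-|2L-1|)×S = (1-|0.20|)×0.27 = 0.216
H' = H/60 = 208/60 ≈ 3.4667; X = C×(1-|H' mod 2 - 1|) = 0.1152
m = L - C/2 = 0.60 - 0.108 = 0.492
Sector ⌊H'⌋ = 3 → (R',G',B') = (0.0, 0.1152, 0.216)
RGB = ((R'+m)×255, (G'+m)×255, (B'+m)×255) = (125.46, 154.836, 180.54)
Round half up → RGB(125, 155, 181)


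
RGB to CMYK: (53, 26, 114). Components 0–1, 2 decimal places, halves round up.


R'=53/255≈0.2078, G'=26/255≈0.1020, B'=114/255≈0.4471
K = 1 - max(R',G',B') = 1 - 114/255 = 141/255 = 0.55294… → 0.55
(1-R'-K)/(1-K) simplifies to (max-R)/max with max = 114:
C = (114-53)/114 = 61/114 = 0.53508… → 0.54
M = (114-26)/114 = 88/114 = 0.77192… → 0.77
Y = (114-114)/114 = 0/114 = 0 → 0.00
= CMYK(0.54, 0.77, 0.00, 0.55)


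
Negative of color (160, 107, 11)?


Invert: (255-R, 255-G, 255-B)
R: 255-160 = 95
G: 255-107 = 148
B: 255-11 = 244
= RGB(95, 148, 244)


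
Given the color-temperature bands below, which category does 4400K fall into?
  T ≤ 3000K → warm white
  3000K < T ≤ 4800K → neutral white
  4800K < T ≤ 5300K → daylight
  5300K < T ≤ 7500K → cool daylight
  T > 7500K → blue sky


Temperature: 4400K
3000K < 4400K ≤ 4800K → neutral white
Classification: neutral white


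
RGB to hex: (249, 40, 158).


R = 249 → F9 (hex)
G = 40 → 28 (hex)
B = 158 → 9E (hex)
Hex = #F9289E


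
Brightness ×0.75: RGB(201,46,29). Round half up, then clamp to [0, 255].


Multiply each channel by 0.75, round half up, clamp to [0, 255]
R: 201×0.75 = 150.75 → round → 151
G: 46×0.75 = 34.5 → round → 35
B: 29×0.75 = 21.75 → round → 22
= RGB(151, 35, 22)


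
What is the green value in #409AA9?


Color: #409AA9
R = 40 = 64
G = 9A = 154
B = A9 = 169
Green = 154
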